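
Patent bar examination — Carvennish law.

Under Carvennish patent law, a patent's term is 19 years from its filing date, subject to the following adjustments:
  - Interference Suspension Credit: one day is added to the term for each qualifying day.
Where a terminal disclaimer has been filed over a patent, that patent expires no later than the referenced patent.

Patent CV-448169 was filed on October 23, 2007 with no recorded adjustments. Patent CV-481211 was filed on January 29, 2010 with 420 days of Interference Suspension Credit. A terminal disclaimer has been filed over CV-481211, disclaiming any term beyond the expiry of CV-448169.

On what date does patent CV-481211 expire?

Natural term of CV-481211:
  Base: filing + 19 years → 29 January 2029.
  Interference Suspension Credit: +420 days → 25 March 2030.
Expiry of referenced patent CV-448169:
  Base: filing + 19 years → 23 October 2026.
Terminal disclaimer: CV-481211 expires on the earlier of 25 March 2030 and 23 October 2026.

October 23, 2026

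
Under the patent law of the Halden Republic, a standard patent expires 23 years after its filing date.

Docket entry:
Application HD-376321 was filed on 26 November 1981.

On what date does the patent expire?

November 26, 2004

Filing date + 23 years → 26 November 2004.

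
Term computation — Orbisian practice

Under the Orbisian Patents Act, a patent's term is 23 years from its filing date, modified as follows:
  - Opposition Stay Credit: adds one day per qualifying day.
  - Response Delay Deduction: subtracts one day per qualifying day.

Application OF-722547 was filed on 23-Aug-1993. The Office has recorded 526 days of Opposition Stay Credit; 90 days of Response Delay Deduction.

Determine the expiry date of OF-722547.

Base term: filing date + 23 years → 23 August 2016.
Opposition Stay Credit: +526 days → 31 January 2018.
Response Delay Deduction: −90 days → 2 November 2017.

2017-11-02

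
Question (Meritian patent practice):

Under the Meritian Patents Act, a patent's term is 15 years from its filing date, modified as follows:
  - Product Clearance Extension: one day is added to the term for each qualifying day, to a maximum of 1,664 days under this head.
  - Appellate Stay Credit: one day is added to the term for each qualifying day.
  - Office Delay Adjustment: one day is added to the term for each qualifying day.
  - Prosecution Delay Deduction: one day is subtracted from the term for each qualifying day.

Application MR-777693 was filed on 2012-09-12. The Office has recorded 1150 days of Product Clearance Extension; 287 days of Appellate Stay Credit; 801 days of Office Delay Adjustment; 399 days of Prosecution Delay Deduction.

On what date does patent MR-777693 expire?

Base term: filing date + 15 years → 12 September 2027.
Product Clearance Extension: 1150 days (within the 1664-day cap) → +1150 days → 5 November 2030.
Appellate Stay Credit: +287 days → 19 August 2031.
Office Delay Adjustment: +801 days → 28 October 2033.
Prosecution Delay Deduction: −399 days → 24 September 2032.

September 24, 2032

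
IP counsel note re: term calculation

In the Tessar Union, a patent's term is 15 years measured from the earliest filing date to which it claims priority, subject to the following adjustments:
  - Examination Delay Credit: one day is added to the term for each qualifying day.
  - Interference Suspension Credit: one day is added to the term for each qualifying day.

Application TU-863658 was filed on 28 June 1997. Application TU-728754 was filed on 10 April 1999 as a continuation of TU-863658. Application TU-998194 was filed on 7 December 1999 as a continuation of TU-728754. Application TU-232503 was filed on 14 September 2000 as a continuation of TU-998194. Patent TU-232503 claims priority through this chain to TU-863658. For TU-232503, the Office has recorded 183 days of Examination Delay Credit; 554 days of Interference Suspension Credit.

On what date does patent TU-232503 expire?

2014-07-05

Earliest priority filing: 28 June 1997.
Base term: 28 June 1997 + 15 years → 28 June 2012.
Examination Delay Credit: +183 days → 28 December 2012.
Interference Suspension Credit: +554 days → 5 July 2014.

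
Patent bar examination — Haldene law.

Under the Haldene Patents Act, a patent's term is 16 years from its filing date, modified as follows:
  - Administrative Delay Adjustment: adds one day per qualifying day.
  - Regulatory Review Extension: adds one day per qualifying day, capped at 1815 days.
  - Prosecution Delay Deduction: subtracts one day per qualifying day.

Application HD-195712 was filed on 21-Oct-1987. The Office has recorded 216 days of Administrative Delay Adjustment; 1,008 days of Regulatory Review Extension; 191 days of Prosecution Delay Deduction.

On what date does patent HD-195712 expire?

Base term: filing date + 16 years → 21 October 2003.
Administrative Delay Adjustment: +216 days → 24 May 2004.
Regulatory Review Extension: 1008 days (within the 1815-day cap) → +1008 days → 26 February 2007.
Prosecution Delay Deduction: −191 days → 19 August 2006.

2006-08-19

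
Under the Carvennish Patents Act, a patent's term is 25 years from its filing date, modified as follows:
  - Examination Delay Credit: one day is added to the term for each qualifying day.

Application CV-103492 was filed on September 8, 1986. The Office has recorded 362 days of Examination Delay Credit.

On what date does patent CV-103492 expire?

Base term: filing date + 25 years → 8 September 2011.
Examination Delay Credit: +362 days → 4 September 2012.

2012-09-04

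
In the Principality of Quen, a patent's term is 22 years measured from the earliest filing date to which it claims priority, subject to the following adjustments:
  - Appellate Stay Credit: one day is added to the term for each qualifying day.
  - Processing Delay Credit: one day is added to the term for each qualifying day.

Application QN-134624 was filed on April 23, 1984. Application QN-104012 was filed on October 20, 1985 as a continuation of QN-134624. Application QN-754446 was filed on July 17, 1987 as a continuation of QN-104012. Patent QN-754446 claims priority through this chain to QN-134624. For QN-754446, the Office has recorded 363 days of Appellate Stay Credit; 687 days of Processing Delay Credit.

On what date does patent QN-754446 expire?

March 8, 2009

Earliest priority filing: 23 April 1984.
Base term: 23 April 1984 + 22 years → 23 April 2006.
Appellate Stay Credit: +363 days → 21 April 2007.
Processing Delay Credit: +687 days → 8 March 2009.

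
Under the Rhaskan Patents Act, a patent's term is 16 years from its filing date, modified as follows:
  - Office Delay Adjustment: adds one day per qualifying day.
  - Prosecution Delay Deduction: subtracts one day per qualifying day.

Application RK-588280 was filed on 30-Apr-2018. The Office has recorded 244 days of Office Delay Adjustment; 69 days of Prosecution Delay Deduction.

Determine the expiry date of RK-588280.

2034-10-22

Base term: filing date + 16 years → 30 April 2034.
Office Delay Adjustment: +244 days → 30 December 2034.
Prosecution Delay Deduction: −69 days → 22 October 2034.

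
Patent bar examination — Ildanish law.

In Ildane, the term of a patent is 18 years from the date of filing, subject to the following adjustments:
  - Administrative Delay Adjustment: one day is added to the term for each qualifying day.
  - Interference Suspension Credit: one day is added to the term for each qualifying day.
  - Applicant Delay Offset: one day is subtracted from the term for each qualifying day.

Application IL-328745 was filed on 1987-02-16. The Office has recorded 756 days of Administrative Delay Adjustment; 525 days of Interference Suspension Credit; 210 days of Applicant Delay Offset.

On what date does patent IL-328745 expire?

January 23, 2008

Base term: filing date + 18 years → 16 February 2005.
Administrative Delay Adjustment: +756 days → 14 March 2007.
Interference Suspension Credit: +525 days → 20 August 2008.
Applicant Delay Offset: −210 days → 23 January 2008.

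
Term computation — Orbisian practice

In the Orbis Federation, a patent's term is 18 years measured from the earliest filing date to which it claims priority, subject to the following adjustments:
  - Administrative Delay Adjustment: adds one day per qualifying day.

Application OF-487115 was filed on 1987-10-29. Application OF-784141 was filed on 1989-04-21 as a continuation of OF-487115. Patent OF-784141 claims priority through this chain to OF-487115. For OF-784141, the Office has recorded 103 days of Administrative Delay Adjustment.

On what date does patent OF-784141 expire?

Earliest priority filing: 29 October 1987.
Base term: 29 October 1987 + 18 years → 29 October 2005.
Administrative Delay Adjustment: +103 days → 9 February 2006.

February 9, 2006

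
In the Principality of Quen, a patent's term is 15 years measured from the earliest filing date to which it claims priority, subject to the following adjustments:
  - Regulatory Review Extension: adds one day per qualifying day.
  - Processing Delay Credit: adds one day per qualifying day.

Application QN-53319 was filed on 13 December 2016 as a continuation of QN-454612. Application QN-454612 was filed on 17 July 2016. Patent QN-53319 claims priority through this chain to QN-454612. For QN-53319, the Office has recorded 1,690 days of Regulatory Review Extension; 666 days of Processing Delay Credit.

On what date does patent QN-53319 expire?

Earliest priority filing: 17 July 2016.
Base term: 17 July 2016 + 15 years → 17 July 2031.
Regulatory Review Extension: +1690 days → 2 March 2036.
Processing Delay Credit: +666 days → 28 December 2037.

December 28, 2037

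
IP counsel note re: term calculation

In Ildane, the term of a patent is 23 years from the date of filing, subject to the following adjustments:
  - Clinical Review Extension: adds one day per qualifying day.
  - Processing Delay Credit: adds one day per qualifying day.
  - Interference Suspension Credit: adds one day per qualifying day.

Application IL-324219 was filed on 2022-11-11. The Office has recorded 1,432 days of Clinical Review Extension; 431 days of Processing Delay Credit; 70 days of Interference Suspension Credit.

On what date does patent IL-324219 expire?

2051-02-26

Base term: filing date + 23 years → 11 November 2045.
Clinical Review Extension: +1432 days → 13 October 2049.
Processing Delay Credit: +431 days → 18 December 2050.
Interference Suspension Credit: +70 days → 26 February 2051.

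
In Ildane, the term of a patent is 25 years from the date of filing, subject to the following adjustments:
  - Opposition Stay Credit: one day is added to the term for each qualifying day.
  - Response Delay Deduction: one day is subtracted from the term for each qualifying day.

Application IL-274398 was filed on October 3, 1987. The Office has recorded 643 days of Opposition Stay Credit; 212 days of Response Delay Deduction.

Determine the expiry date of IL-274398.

December 8, 2013

Base term: filing date + 25 years → 3 October 2012.
Opposition Stay Credit: +643 days → 8 July 2014.
Response Delay Deduction: −212 days → 8 December 2013.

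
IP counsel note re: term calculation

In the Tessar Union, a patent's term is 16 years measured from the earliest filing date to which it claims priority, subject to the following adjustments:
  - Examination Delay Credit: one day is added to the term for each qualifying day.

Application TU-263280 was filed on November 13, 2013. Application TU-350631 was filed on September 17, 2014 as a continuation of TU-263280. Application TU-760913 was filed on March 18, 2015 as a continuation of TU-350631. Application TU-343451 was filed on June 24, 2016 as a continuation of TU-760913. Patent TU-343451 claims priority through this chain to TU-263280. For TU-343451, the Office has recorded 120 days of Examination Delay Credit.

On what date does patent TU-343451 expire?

Earliest priority filing: 13 November 2013.
Base term: 13 November 2013 + 16 years → 13 November 2029.
Examination Delay Credit: +120 days → 13 March 2030.

March 13, 2030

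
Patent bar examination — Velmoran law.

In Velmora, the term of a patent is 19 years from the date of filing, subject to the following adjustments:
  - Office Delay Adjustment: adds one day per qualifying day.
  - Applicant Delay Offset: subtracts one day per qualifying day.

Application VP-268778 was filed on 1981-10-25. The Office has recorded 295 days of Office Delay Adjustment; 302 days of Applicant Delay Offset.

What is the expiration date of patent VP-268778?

October 18, 2000

Base term: filing date + 19 years → 25 October 2000.
Office Delay Adjustment: +295 days → 16 August 2001.
Applicant Delay Offset: −302 days → 18 October 2000.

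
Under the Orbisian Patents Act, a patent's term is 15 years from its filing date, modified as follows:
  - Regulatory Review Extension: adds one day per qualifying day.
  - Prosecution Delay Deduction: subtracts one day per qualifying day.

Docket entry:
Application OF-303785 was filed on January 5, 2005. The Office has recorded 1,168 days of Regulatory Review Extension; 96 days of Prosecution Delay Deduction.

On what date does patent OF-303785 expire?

Base term: filing date + 15 years → 5 January 2020.
Regulatory Review Extension: +1168 days → 18 March 2023.
Prosecution Delay Deduction: −96 days → 12 December 2022.

2022-12-12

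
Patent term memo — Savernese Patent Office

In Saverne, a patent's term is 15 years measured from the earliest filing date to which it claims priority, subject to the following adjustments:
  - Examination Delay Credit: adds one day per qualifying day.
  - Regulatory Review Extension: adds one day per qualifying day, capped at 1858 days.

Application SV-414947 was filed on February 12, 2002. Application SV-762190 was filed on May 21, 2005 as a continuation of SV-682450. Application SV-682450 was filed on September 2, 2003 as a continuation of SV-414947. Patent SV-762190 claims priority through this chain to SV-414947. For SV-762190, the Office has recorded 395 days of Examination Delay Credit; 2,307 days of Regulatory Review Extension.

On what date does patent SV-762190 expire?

Earliest priority filing: 12 February 2002.
Base term: 12 February 2002 + 15 years → 12 February 2017.
Examination Delay Credit: +395 days → 14 March 2018.
Regulatory Review Extension: 2307 days claimed exceeds the 1858-day cap, so +1858 days → 15 April 2023.

2023-04-15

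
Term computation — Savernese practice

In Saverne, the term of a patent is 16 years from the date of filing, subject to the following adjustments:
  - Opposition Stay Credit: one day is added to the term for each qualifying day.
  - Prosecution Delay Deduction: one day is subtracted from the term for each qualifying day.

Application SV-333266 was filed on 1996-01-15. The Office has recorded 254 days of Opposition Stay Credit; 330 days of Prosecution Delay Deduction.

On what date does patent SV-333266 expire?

October 31, 2011

Base term: filing date + 16 years → 15 January 2012.
Opposition Stay Credit: +254 days → 25 September 2012.
Prosecution Delay Deduction: −330 days → 31 October 2011.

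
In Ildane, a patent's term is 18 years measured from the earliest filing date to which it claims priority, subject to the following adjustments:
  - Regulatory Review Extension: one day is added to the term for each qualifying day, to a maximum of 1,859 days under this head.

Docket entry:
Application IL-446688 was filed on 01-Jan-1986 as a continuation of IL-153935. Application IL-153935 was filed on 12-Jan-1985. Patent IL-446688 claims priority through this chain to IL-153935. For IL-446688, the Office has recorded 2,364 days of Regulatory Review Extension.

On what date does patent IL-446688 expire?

Earliest priority filing: 12 January 1985.
Base term: 12 January 1985 + 18 years → 12 January 2003.
Regulatory Review Extension: 2364 days claimed exceeds the 1859-day cap, so +1859 days → 14 February 2008.

February 14, 2008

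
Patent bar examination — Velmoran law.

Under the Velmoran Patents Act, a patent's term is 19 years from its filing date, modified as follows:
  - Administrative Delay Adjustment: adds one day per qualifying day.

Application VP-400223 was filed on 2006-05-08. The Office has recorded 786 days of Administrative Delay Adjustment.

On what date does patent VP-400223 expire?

July 3, 2027

Base term: filing date + 19 years → 8 May 2025.
Administrative Delay Adjustment: +786 days → 3 July 2027.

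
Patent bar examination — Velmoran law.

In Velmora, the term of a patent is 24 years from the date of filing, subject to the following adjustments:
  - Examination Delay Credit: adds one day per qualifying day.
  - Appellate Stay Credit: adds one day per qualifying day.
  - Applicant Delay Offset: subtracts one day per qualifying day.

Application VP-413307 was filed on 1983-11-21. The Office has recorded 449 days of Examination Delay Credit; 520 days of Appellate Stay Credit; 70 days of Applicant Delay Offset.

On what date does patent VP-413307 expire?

Base term: filing date + 24 years → 21 November 2007.
Examination Delay Credit: +449 days → 12 February 2009.
Appellate Stay Credit: +520 days → 17 July 2010.
Applicant Delay Offset: −70 days → 8 May 2010.

2010-05-08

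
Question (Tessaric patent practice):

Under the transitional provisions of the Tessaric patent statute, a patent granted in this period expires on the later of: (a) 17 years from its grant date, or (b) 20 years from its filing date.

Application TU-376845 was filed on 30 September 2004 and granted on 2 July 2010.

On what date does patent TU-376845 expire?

(a) grant + 17 years → 2 July 2027.
(b) filing + 20 years → 30 September 2024.
Later of the two: 2 July 2027.

2027-07-02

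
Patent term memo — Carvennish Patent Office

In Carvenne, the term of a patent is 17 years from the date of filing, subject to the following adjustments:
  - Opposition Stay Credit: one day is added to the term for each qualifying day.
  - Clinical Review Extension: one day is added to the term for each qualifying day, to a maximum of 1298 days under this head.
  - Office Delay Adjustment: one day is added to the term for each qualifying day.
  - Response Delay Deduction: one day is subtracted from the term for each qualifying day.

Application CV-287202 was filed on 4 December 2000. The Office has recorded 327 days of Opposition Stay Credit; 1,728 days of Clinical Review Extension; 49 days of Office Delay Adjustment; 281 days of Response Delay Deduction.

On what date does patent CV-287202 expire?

September 27, 2021

Base term: filing date + 17 years → 4 December 2017.
Opposition Stay Credit: +327 days → 27 October 2018.
Clinical Review Extension: 1728 days claimed exceeds the 1298-day cap, so +1298 days → 17 May 2022.
Office Delay Adjustment: +49 days → 5 July 2022.
Response Delay Deduction: −281 days → 27 September 2021.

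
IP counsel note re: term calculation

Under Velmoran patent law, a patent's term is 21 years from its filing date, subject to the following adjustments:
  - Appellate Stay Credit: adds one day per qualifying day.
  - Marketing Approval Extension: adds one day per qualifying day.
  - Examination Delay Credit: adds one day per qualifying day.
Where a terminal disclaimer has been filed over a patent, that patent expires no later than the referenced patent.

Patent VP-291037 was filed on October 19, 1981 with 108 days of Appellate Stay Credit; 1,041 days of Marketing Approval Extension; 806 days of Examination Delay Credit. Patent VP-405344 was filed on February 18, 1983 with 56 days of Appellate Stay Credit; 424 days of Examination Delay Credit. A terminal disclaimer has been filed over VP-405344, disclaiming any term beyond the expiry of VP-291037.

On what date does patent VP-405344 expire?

June 12, 2005

Natural term of VP-405344:
  Base: filing + 21 years → 18 February 2004.
  Appellate Stay Credit: +56 days → 14 April 2004.
  Examination Delay Credit: +424 days → 12 June 2005.
Expiry of referenced patent VP-291037:
  Base: filing + 21 years → 19 October 2002.
  Appellate Stay Credit: +108 days → 4 February 2003.
  Marketing Approval Extension: +1041 days → 11 December 2005.
  Examination Delay Credit: +806 days → 25 February 2008.
Terminal disclaimer: VP-405344 expires on the earlier of 12 June 2005 and 25 February 2008.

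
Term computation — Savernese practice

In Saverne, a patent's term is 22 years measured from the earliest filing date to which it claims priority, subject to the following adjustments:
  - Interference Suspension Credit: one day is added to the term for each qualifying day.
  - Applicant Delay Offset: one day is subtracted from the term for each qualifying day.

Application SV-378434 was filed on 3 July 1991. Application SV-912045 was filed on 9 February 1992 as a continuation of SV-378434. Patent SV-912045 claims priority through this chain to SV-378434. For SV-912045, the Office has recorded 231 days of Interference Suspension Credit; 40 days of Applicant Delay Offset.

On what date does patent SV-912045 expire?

2014-01-10

Earliest priority filing: 3 July 1991.
Base term: 3 July 1991 + 22 years → 3 July 2013.
Interference Suspension Credit: +231 days → 19 February 2014.
Applicant Delay Offset: −40 days → 10 January 2014.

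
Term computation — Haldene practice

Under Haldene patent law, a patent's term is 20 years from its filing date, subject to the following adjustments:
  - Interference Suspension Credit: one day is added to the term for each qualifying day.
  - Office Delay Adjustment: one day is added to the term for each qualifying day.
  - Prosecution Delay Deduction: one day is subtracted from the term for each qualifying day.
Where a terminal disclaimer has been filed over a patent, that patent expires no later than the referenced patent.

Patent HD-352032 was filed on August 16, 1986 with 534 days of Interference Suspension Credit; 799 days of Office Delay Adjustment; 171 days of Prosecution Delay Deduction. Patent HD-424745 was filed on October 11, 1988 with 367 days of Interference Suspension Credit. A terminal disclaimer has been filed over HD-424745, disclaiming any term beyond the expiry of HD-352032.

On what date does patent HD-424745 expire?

Natural term of HD-424745:
  Base: filing + 20 years → 11 October 2008.
  Interference Suspension Credit: +367 days → 13 October 2009.
Expiry of referenced patent HD-352032:
  Base: filing + 20 years → 16 August 2006.
  Interference Suspension Credit: +534 days → 1 February 2008.
  Office Delay Adjustment: +799 days → 10 April 2010.
  Prosecution Delay Deduction: −171 days → 21 October 2009.
Terminal disclaimer: HD-424745 expires on the earlier of 13 October 2009 and 21 October 2009.

October 13, 2009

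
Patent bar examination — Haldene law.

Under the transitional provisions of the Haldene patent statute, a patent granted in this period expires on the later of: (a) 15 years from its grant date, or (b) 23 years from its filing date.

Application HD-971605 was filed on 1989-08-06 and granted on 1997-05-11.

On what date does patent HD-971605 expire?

(a) grant + 15 years → 11 May 2012.
(b) filing + 23 years → 6 August 2012.
Later of the two: 6 August 2012.

2012-08-06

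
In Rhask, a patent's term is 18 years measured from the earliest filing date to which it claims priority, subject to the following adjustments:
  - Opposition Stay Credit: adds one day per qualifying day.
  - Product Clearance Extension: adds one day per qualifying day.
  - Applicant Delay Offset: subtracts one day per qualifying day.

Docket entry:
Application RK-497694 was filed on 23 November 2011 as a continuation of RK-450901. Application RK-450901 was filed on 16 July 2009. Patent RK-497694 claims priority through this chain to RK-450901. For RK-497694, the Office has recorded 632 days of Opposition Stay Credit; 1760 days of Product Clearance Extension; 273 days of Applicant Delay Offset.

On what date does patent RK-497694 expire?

2033-05-04

Earliest priority filing: 16 July 2009.
Base term: 16 July 2009 + 18 years → 16 July 2027.
Opposition Stay Credit: +632 days → 8 April 2029.
Product Clearance Extension: +1760 days → 1 February 2034.
Applicant Delay Offset: −273 days → 4 May 2033.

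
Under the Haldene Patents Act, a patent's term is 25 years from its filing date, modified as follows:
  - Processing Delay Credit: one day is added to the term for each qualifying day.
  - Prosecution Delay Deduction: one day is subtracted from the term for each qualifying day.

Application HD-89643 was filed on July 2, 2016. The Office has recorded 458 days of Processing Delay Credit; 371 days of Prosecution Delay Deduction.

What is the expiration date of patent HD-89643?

September 27, 2041

Base term: filing date + 25 years → 2 July 2041.
Processing Delay Credit: +458 days → 3 October 2042.
Prosecution Delay Deduction: −371 days → 27 September 2041.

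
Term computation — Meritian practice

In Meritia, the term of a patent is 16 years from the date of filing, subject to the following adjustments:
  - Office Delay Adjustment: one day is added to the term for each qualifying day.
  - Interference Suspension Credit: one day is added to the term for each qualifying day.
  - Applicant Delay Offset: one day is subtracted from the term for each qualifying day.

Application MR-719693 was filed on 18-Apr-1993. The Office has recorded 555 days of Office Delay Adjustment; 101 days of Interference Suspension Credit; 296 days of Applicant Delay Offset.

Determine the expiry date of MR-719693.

2010-04-13

Base term: filing date + 16 years → 18 April 2009.
Office Delay Adjustment: +555 days → 25 October 2010.
Interference Suspension Credit: +101 days → 3 February 2011.
Applicant Delay Offset: −296 days → 13 April 2010.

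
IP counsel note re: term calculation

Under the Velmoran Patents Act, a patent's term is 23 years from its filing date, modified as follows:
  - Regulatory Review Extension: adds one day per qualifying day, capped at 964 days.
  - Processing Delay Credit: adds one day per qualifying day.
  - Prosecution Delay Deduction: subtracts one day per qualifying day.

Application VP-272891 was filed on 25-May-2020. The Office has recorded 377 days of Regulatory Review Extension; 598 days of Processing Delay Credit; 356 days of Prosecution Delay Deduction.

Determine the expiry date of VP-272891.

Base term: filing date + 23 years → 25 May 2043.
Regulatory Review Extension: 377 days (within the 964-day cap) → +377 days → 5 June 2044.
Processing Delay Credit: +598 days → 24 January 2046.
Prosecution Delay Deduction: −356 days → 2 February 2045.

2045-02-02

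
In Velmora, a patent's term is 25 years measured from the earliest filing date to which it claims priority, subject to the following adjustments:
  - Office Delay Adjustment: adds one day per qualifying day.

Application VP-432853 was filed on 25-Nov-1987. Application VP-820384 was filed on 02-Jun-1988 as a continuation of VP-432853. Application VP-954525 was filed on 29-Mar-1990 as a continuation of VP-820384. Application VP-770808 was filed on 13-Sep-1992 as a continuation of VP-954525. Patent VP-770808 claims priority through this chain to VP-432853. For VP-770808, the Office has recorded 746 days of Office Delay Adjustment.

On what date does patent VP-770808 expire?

Earliest priority filing: 25 November 1987.
Base term: 25 November 1987 + 25 years → 25 November 2012.
Office Delay Adjustment: +746 days → 11 December 2014.

December 11, 2014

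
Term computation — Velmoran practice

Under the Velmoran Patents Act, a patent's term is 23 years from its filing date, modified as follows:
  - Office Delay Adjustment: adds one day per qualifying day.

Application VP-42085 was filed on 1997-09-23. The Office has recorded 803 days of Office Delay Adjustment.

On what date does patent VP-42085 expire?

Base term: filing date + 23 years → 23 September 2020.
Office Delay Adjustment: +803 days → 5 December 2022.

2022-12-05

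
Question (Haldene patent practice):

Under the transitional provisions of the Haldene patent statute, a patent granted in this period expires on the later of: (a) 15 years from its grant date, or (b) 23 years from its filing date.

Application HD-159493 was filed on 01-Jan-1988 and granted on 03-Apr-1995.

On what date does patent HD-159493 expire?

2011-01-01

(a) grant + 15 years → 3 April 2010.
(b) filing + 23 years → 1 January 2011.
Later of the two: 1 January 2011.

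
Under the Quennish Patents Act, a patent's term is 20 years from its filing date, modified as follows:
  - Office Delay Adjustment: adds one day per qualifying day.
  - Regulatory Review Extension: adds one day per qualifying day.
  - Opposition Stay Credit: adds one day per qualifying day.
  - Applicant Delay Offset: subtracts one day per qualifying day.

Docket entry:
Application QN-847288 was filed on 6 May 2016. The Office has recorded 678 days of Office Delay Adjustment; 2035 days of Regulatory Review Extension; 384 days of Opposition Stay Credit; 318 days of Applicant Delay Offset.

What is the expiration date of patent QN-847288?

2043-12-15

Base term: filing date + 20 years → 6 May 2036.
Office Delay Adjustment: +678 days → 15 March 2038.
Regulatory Review Extension: +2035 days → 10 October 2043.
Opposition Stay Credit: +384 days → 28 October 2044.
Applicant Delay Offset: −318 days → 15 December 2043.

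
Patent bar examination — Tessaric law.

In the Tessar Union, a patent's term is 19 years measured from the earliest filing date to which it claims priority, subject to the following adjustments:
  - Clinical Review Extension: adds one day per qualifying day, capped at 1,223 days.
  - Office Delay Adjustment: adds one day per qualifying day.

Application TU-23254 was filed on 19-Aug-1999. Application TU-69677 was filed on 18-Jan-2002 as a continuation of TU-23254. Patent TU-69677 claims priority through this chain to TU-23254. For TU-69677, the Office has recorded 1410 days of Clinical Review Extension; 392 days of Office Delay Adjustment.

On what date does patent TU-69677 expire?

Earliest priority filing: 19 August 1999.
Base term: 19 August 1999 + 19 years → 19 August 2018.
Clinical Review Extension: 1410 days claimed exceeds the 1223-day cap, so +1223 days → 24 December 2021.
Office Delay Adjustment: +392 days → 20 January 2023.

January 20, 2023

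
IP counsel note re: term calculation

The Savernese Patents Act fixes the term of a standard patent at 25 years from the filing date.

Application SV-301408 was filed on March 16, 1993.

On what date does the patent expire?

March 16, 2018

Filing date + 25 years → 16 March 2018.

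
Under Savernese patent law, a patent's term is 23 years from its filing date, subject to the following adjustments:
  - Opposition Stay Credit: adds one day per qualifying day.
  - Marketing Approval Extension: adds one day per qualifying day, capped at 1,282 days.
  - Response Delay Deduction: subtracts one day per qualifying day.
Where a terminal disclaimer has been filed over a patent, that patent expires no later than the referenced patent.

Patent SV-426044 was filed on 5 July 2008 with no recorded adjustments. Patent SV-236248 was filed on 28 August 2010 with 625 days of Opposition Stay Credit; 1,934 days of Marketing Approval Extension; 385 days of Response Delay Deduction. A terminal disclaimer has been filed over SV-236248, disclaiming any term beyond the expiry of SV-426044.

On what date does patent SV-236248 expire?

2031-07-05

Natural term of SV-236248:
  Base: filing + 23 years → 28 August 2033.
  Opposition Stay Credit: +625 days → 15 May 2035.
  Marketing Approval Extension: 1934 days claimed exceeds the 1282-day cap, so +1282 days → 17 November 2038.
  Response Delay Deduction: −385 days → 28 October 2037.
Expiry of referenced patent SV-426044:
  Base: filing + 23 years → 5 July 2031.
Terminal disclaimer: SV-236248 expires on the earlier of 28 October 2037 and 5 July 2031.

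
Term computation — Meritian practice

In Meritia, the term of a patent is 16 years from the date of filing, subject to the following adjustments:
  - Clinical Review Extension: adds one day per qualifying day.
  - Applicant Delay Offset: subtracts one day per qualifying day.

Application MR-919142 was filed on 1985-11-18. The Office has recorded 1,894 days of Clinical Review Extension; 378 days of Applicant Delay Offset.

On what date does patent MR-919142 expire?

Base term: filing date + 16 years → 18 November 2001.
Clinical Review Extension: +1894 days → 25 January 2007.
Applicant Delay Offset: −378 days → 12 January 2006.

2006-01-12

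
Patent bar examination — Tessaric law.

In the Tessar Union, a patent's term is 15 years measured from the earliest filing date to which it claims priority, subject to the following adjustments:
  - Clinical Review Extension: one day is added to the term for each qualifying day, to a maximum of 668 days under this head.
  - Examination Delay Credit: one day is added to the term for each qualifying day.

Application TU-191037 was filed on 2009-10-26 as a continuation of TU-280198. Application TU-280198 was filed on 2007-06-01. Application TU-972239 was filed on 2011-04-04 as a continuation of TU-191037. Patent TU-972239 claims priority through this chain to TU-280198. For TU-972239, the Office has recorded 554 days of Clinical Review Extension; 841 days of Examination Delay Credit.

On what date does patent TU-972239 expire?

March 27, 2026

Earliest priority filing: 1 June 2007.
Base term: 1 June 2007 + 15 years → 1 June 2022.
Clinical Review Extension: 554 days (within the 668-day cap) → +554 days → 7 December 2023.
Examination Delay Credit: +841 days → 27 March 2026.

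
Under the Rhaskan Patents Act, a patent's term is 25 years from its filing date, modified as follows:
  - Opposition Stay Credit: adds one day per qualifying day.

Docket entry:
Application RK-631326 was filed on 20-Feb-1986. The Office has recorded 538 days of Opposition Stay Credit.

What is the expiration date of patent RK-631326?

Base term: filing date + 25 years → 20 February 2011.
Opposition Stay Credit: +538 days → 11 August 2012.

2012-08-11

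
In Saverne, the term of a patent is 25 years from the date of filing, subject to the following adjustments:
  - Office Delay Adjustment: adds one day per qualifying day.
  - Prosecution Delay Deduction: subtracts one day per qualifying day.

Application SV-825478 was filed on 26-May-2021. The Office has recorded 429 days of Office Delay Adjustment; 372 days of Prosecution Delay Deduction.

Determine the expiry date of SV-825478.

July 22, 2046

Base term: filing date + 25 years → 26 May 2046.
Office Delay Adjustment: +429 days → 29 July 2047.
Prosecution Delay Deduction: −372 days → 22 July 2046.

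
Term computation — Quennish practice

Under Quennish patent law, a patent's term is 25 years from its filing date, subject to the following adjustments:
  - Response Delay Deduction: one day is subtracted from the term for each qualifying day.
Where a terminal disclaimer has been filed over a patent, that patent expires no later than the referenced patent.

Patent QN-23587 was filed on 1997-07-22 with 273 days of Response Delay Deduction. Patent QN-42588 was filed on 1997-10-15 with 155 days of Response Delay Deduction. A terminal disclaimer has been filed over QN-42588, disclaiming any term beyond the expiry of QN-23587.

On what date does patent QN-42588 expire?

Natural term of QN-42588:
  Base: filing + 25 years → 15 October 2022.
  Response Delay Deduction: −155 days → 13 May 2022.
Expiry of referenced patent QN-23587:
  Base: filing + 25 years → 22 July 2022.
  Response Delay Deduction: −273 days → 22 October 2021.
Terminal disclaimer: QN-42588 expires on the earlier of 13 May 2022 and 22 October 2021.

2021-10-22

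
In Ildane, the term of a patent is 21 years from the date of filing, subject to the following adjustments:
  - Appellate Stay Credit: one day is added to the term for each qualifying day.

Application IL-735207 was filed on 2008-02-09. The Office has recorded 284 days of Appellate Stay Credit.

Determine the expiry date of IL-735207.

Base term: filing date + 21 years → 9 February 2029.
Appellate Stay Credit: +284 days → 20 November 2029.

2029-11-20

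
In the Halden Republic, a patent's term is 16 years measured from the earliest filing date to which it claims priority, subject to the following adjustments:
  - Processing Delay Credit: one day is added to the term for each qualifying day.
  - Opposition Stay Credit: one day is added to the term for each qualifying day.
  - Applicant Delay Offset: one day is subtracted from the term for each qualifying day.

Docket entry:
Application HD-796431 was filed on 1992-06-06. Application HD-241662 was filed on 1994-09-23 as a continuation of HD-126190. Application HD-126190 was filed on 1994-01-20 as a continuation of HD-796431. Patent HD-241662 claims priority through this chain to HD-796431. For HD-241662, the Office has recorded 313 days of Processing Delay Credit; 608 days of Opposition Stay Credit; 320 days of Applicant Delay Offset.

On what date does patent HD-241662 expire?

Earliest priority filing: 6 June 1992.
Base term: 6 June 1992 + 16 years → 6 June 2008.
Processing Delay Credit: +313 days → 15 April 2009.
Opposition Stay Credit: +608 days → 14 December 2010.
Applicant Delay Offset: −320 days → 28 January 2010.

January 28, 2010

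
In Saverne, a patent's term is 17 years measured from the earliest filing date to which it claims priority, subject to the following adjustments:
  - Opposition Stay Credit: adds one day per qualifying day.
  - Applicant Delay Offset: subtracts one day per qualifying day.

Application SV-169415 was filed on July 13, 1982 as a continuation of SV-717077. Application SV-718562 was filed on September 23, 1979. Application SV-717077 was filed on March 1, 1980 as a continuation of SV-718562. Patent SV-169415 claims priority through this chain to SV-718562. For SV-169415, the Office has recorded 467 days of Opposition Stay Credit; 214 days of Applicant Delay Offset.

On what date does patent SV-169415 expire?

1997-06-03

Earliest priority filing: 23 September 1979.
Base term: 23 September 1979 + 17 years → 23 September 1996.
Opposition Stay Credit: +467 days → 3 January 1998.
Applicant Delay Offset: −214 days → 3 June 1997.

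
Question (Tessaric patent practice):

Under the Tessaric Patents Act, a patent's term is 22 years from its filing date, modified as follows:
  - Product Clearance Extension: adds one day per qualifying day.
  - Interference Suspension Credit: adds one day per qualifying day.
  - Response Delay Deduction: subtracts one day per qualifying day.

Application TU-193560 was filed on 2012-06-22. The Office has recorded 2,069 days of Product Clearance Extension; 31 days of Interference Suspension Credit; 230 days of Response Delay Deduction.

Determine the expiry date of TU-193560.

Base term: filing date + 22 years → 22 June 2034.
Product Clearance Extension: +2069 days → 20 February 2040.
Interference Suspension Credit: +31 days → 22 March 2040.
Response Delay Deduction: −230 days → 5 August 2039.

2039-08-05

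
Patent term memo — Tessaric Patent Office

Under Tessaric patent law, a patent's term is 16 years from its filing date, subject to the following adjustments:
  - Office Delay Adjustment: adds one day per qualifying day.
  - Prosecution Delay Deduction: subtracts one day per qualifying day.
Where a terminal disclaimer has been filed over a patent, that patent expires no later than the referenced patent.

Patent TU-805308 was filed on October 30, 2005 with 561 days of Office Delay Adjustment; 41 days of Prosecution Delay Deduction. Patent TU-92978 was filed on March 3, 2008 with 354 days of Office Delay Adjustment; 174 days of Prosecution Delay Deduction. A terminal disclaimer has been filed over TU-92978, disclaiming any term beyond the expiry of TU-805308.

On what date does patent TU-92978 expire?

Natural term of TU-92978:
  Base: filing + 16 years → 3 March 2024.
  Office Delay Adjustment: +354 days → 20 February 2025.
  Prosecution Delay Deduction: −174 days → 30 August 2024.
Expiry of referenced patent TU-805308:
  Base: filing + 16 years → 30 October 2021.
  Office Delay Adjustment: +561 days → 14 May 2023.
  Prosecution Delay Deduction: −41 days → 3 April 2023.
Terminal disclaimer: TU-92978 expires on the earlier of 30 August 2024 and 3 April 2023.

April 3, 2023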